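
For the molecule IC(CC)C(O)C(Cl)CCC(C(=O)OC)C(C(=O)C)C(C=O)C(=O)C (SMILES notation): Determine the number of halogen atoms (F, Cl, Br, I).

2

Halogen atoms appear at heavy-atom positions 1, 8 (1×Cl, 1×I).
Other groups present: 1 aldehyde, 1 ester, 1 hydroxyl, 2 ketone.
Halogen count: 2.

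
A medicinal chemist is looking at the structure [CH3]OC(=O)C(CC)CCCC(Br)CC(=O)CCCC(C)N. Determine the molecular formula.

Walk through each heavy atom and fill implicit hydrogens from standard valence (C 4, N 3, O 2, S 2, halogen 1):
  atom 1: C with explicit H count 3
  atom 2: O, bond orders sum to 2 (valence 2) → 0 H
  atom 3: C, bond orders sum to 4 (valence 4) → 0 H
  atom 4: O, bond orders sum to 2 (valence 2) → 0 H
  atom 5: C, bond orders sum to 3 (valence 4) → 1 H
  atom 6: C, bond orders sum to 2 (valence 4) → 2 H
  atom 7: C, bond orders sum to 1 (valence 4) → 3 H
  atom 8: C, bond orders sum to 2 (valence 4) → 2 H
  atom 9: C, bond orders sum to 2 (valence 4) → 2 H
  atom 10: C, bond orders sum to 2 (valence 4) → 2 H
  atom 11: C, bond orders sum to 3 (valence 4) → 1 H
  atom 12: Br (halogen, monovalent) → 0 H
  atom 13: C, bond orders sum to 2 (valence 4) → 2 H
  atom 14: C, bond orders sum to 4 (valence 4) → 0 H
  atom 15: O, bond orders sum to 2 (valence 2) → 0 H
  atom 16: C, bond orders sum to 2 (valence 4) → 2 H
  atom 17: C, bond orders sum to 2 (valence 4) → 2 H
  atom 18: C, bond orders sum to 2 (valence 4) → 2 H
  atom 19: C, bond orders sum to 3 (valence 4) → 1 H
  atom 20: C, bond orders sum to 1 (valence 4) → 3 H
  atom 21: N, bond orders sum to 1 (valence 3) → 2 H
Totals → C:16, H:30, Br:1, N:1, O:3.
In Hill order: C16H30BrNO3.

C16H30BrNO3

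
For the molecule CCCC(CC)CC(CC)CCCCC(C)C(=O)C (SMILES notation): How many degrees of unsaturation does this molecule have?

Molecular formula: C18H36O.
DoU = (2C + 2 + N − H − X) / 2, where X is the halogen count and O/S are ignored.
    = (2·18 + 2 + 0 − 36 − 0) / 2 = 2 / 2 = 1.

1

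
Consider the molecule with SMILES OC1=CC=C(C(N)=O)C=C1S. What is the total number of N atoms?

1

Scan the SMILES for N atoms (remember two-letter symbols like Cl and Br are single atoms).
Nitrogen count: 1.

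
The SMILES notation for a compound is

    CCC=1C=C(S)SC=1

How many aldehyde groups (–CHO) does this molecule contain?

Scan the SMILES for the aldehyde motif — none present.
Groups that are present: 1 thiol.

0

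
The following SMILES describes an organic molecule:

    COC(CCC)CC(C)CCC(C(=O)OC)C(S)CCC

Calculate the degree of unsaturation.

1

Degree of unsaturation = (number of rings) + (number of π bonds).
Ring closures in the SMILES: 0.
π bonds: 1 double bond (each 1 DoU) → 1 DoU from unsaturation.
Total DoU = 0 + 1 = 1.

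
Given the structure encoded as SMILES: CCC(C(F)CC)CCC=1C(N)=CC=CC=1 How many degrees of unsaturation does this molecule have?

4

Degree of unsaturation = (number of rings) + (number of π bonds).
Ring closures in the SMILES: 1.
π bonds: 3 double bonds (each 1 DoU) → 3 DoU from unsaturation.
Total DoU = 1 + 3 = 4.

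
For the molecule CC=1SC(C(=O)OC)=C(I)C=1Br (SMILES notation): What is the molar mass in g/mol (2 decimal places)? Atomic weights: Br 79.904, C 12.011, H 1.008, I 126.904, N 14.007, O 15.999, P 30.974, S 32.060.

First, the molecular formula is C7H6BrIO2S (counting implicit H from valence).
  Br: 1 × 79.904 = 79.904
  C: 7 × 12.011 = 84.077
  H: 6 × 1.008 = 6.048
  I: 1 × 126.904 = 126.904
  O: 2 × 15.999 = 31.998
  S: 1 × 32.060 = 32.060
Sum: 1×79.904 + 7×12.011 + 6×1.008 + 1×126.904 + 2×15.999 + 1×32.060 = 360.991 → 360.99 g/mol.

360.99 g/mol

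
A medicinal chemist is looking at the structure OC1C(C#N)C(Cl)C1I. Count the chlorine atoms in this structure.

Scan the SMILES for Cl atoms (remember two-letter symbols like Cl and Br are single atoms).
Chlorine count: 1.

1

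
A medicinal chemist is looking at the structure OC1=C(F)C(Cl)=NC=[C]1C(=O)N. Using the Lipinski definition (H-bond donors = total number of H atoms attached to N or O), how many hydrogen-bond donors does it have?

3

Donors: find every N or O and count the H atoms it carries.
  atom 1 (O): bond orders sum to 1 → 1 H
  atom 7 (N): bond orders sum to 3 → 0 H
  atom 11 (O): bond orders sum to 2 → 0 H
  atom 12 (N): bond orders sum to 1 → 2 H
Lipinski HBD = 3.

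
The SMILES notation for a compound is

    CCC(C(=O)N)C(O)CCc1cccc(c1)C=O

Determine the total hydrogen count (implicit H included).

Walk through each heavy atom and fill implicit hydrogens from standard valence (C 4, N 3, O 2, S 2, halogen 1); for lowercase aromatic atoms, an aromatic c carries 1 H when it has two neighbours and 0 H with three, and aromatic n carries 0 H:
  atom 1: C, bond orders sum to 1 (valence 4) → 3 H
  atom 2: C, bond orders sum to 2 (valence 4) → 2 H
  atom 3: C, bond orders sum to 3 (valence 4) → 1 H
  atom 4: C, bond orders sum to 4 (valence 4) → 0 H
  atom 5: O, bond orders sum to 2 (valence 2) → 0 H
  atom 6: N, bond orders sum to 1 (valence 3) → 2 H
  atom 7: C, bond orders sum to 3 (valence 4) → 1 H
  atom 8: O, bond orders sum to 1 (valence 2) → 1 H
  atom 9: C, bond orders sum to 2 (valence 4) → 2 H
  atom 10: C, bond orders sum to 2 (valence 4) → 2 H
  atom 11: aromatic c, 3 neighbours → 0 H
  atom 12: aromatic c, 2 neighbours → 1 H
  atom 13: aromatic c, 2 neighbours → 1 H
  atom 14: aromatic c, 2 neighbours → 1 H
  atom 15: aromatic c, 3 neighbours → 0 H
  atom 16: aromatic c, 2 neighbours → 1 H
  atom 17: C, bond orders sum to 3 (valence 4) → 1 H
  atom 18: O, bond orders sum to 2 (valence 2) → 0 H
Total hydrogens: 19.

19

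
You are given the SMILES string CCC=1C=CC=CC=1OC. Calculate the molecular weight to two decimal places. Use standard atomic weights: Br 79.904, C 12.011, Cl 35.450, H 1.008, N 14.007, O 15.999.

First, the molecular formula is C9H12O (counting implicit H from valence).
  C: 9 × 12.011 = 108.099
  H: 12 × 1.008 = 12.096
  O: 1 × 15.999 = 15.999
Sum: 9×12.011 + 12×1.008 + 1×15.999 = 136.194 → 136.19 g/mol.

136.19 g/mol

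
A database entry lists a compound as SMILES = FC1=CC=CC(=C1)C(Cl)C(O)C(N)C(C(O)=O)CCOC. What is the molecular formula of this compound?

Walk through each heavy atom and fill implicit hydrogens from standard valence (C 4, N 3, O 2, S 2, halogen 1):
  atom 1: F (halogen, monovalent) → 0 H
  atom 2: C, bond orders sum to 4 (valence 4) → 0 H
  atom 3: C, bond orders sum to 3 (valence 4) → 1 H
  atom 4: C, bond orders sum to 3 (valence 4) → 1 H
  atom 5: C, bond orders sum to 3 (valence 4) → 1 H
  atom 6: C, bond orders sum to 4 (valence 4) → 0 H
  atom 7: C, bond orders sum to 3 (valence 4) → 1 H
  atom 8: C, bond orders sum to 3 (valence 4) → 1 H
  atom 9: Cl (halogen, monovalent) → 0 H
  atom 10: C, bond orders sum to 3 (valence 4) → 1 H
  atom 11: O, bond orders sum to 1 (valence 2) → 1 H
  atom 12: C, bond orders sum to 3 (valence 4) → 1 H
  atom 13: N, bond orders sum to 1 (valence 3) → 2 H
  atom 14: C, bond orders sum to 3 (valence 4) → 1 H
  atom 15: C, bond orders sum to 4 (valence 4) → 0 H
  atom 16: O, bond orders sum to 1 (valence 2) → 1 H
  atom 17: O, bond orders sum to 2 (valence 2) → 0 H
  atom 18: C, bond orders sum to 2 (valence 4) → 2 H
  atom 19: C, bond orders sum to 2 (valence 4) → 2 H
  atom 20: O, bond orders sum to 2 (valence 2) → 0 H
  atom 21: C, bond orders sum to 1 (valence 4) → 3 H
Totals → C:14, H:19, Cl:1, F:1, N:1, O:4.

C14H19ClFNO4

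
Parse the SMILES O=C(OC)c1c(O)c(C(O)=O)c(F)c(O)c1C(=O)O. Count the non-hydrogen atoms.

19

Every atom symbol written in the SMILES (organic subset) is one heavy atom; implicit H are not written.
Heavy atoms by element → C:10, F:1, O:8.
Total: 19.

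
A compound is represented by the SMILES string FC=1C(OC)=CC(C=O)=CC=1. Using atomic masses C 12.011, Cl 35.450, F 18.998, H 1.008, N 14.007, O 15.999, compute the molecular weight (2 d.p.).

First, the molecular formula is C8H7FO2 (counting implicit H from valence).
  C: 8 × 12.011 = 96.088
  F: 1 × 18.998 = 18.998
  H: 7 × 1.008 = 7.056
  O: 2 × 15.999 = 31.998
Sum: 8×12.011 + 1×18.998 + 7×1.008 + 2×15.999 = 154.140 → 154.14 g/mol.

154.14 g/mol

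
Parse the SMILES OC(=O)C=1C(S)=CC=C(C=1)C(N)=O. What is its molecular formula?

Walk through each heavy atom and fill implicit hydrogens from standard valence (C 4, N 3, O 2, S 2, halogen 1):
  atom 1: O, bond orders sum to 1 (valence 2) → 1 H
  atom 2: C, bond orders sum to 4 (valence 4) → 0 H
  atom 3: O, bond orders sum to 2 (valence 2) → 0 H
  atom 4: C, bond orders sum to 4 (valence 4) → 0 H
  atom 5: C, bond orders sum to 4 (valence 4) → 0 H
  atom 6: S, bond orders sum to 1 (valence 2) → 1 H
  atom 7: C, bond orders sum to 3 (valence 4) → 1 H
  atom 8: C, bond orders sum to 3 (valence 4) → 1 H
  atom 9: C, bond orders sum to 4 (valence 4) → 0 H
  atom 10: C, bond orders sum to 3 (valence 4) → 1 H
  atom 11: C, bond orders sum to 4 (valence 4) → 0 H
  atom 12: N, bond orders sum to 1 (valence 3) → 2 H
  atom 13: O, bond orders sum to 2 (valence 2) → 0 H
Totals → C:8, H:7, N:1, O:3, S:1.

C8H7NO3S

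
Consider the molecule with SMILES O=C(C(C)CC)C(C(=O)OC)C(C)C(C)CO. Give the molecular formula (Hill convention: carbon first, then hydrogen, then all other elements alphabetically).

C13H24O4

Walk through each heavy atom and fill implicit hydrogens from standard valence (C 4, N 3, O 2, S 2, halogen 1):
  atom 1: O, bond orders sum to 2 (valence 2) → 0 H
  atom 2: C, bond orders sum to 4 (valence 4) → 0 H
  atom 3: C, bond orders sum to 3 (valence 4) → 1 H
  atom 4: C, bond orders sum to 1 (valence 4) → 3 H
  atom 5: C, bond orders sum to 2 (valence 4) → 2 H
  atom 6: C, bond orders sum to 1 (valence 4) → 3 H
  atom 7: C, bond orders sum to 3 (valence 4) → 1 H
  atom 8: C, bond orders sum to 4 (valence 4) → 0 H
  atom 9: O, bond orders sum to 2 (valence 2) → 0 H
  atom 10: O, bond orders sum to 2 (valence 2) → 0 H
  atom 11: C, bond orders sum to 1 (valence 4) → 3 H
  atom 12: C, bond orders sum to 3 (valence 4) → 1 H
  atom 13: C, bond orders sum to 1 (valence 4) → 3 H
  atom 14: C, bond orders sum to 3 (valence 4) → 1 H
  atom 15: C, bond orders sum to 1 (valence 4) → 3 H
  atom 16: C, bond orders sum to 2 (valence 4) → 2 H
  atom 17: O, bond orders sum to 1 (valence 2) → 1 H
Totals → C:13, H:24, O:4.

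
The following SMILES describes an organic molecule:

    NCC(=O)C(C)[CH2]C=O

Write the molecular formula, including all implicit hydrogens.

C6H11NO2

Walk through each heavy atom and fill implicit hydrogens from standard valence (C 4, N 3, O 2, S 2, halogen 1):
  atom 1: N, bond orders sum to 1 (valence 3) → 2 H
  atom 2: C, bond orders sum to 2 (valence 4) → 2 H
  atom 3: C, bond orders sum to 4 (valence 4) → 0 H
  atom 4: O, bond orders sum to 2 (valence 2) → 0 H
  atom 5: C, bond orders sum to 3 (valence 4) → 1 H
  atom 6: C, bond orders sum to 1 (valence 4) → 3 H
  atom 7: C with explicit H count 2
  atom 8: C, bond orders sum to 3 (valence 4) → 1 H
  atom 9: O, bond orders sum to 2 (valence 2) → 0 H
Totals → C:6, H:11, N:1, O:2.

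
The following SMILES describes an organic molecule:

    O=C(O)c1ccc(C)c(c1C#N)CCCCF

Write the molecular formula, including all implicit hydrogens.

Walk through each heavy atom and fill implicit hydrogens from standard valence (C 4, N 3, O 2, S 2, halogen 1); for lowercase aromatic atoms, an aromatic c carries 1 H when it has two neighbours and 0 H with three, and aromatic n carries 0 H:
  atom 1: O, bond orders sum to 2 (valence 2) → 0 H
  atom 2: C, bond orders sum to 4 (valence 4) → 0 H
  atom 3: O, bond orders sum to 1 (valence 2) → 1 H
  atom 4: aromatic c, 3 neighbours → 0 H
  atom 5: aromatic c, 2 neighbours → 1 H
  atom 6: aromatic c, 2 neighbours → 1 H
  atom 7: aromatic c, 3 neighbours → 0 H
  atom 8: C, bond orders sum to 1 (valence 4) → 3 H
  atom 9: aromatic c, 3 neighbours → 0 H
  atom 10: aromatic c, 3 neighbours → 0 H
  atom 11: C, bond orders sum to 4 (valence 4) → 0 H
  atom 12: N, bond orders sum to 3 (valence 3) → 0 H
  atom 13: C, bond orders sum to 2 (valence 4) → 2 H
  atom 14: C, bond orders sum to 2 (valence 4) → 2 H
  atom 15: C, bond orders sum to 2 (valence 4) → 2 H
  atom 16: C, bond orders sum to 2 (valence 4) → 2 H
  atom 17: F (halogen, monovalent) → 0 H
Totals → C:13, H:14, F:1, N:1, O:2.
In Hill order: C13H14FNO2.

C13H14FNO2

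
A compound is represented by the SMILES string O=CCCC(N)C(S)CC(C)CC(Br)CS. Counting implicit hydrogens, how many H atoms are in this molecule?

Walk through each heavy atom and fill implicit hydrogens from standard valence (C 4, N 3, O 2, S 2, halogen 1):
  atom 1: O, bond orders sum to 2 (valence 2) → 0 H
  atom 2: C, bond orders sum to 3 (valence 4) → 1 H
  atom 3: C, bond orders sum to 2 (valence 4) → 2 H
  atom 4: C, bond orders sum to 2 (valence 4) → 2 H
  atom 5: C, bond orders sum to 3 (valence 4) → 1 H
  atom 6: N, bond orders sum to 1 (valence 3) → 2 H
  atom 7: C, bond orders sum to 3 (valence 4) → 1 H
  atom 8: S, bond orders sum to 1 (valence 2) → 1 H
  atom 9: C, bond orders sum to 2 (valence 4) → 2 H
  atom 10: C, bond orders sum to 3 (valence 4) → 1 H
  atom 11: C, bond orders sum to 1 (valence 4) → 3 H
  atom 12: C, bond orders sum to 2 (valence 4) → 2 H
  atom 13: C, bond orders sum to 3 (valence 4) → 1 H
  atom 14: Br (halogen, monovalent) → 0 H
  atom 15: C, bond orders sum to 2 (valence 4) → 2 H
  atom 16: S, bond orders sum to 1 (valence 2) → 1 H
Total hydrogens: 22.

22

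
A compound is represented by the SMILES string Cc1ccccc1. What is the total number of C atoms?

Count every carbon token in the SMILES (each C, including those in ring-closure positions and inside branches).
Carbon count: 7.

7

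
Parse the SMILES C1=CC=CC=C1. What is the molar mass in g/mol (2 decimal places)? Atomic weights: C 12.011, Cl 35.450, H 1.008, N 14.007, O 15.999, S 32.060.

78.11 g/mol

First, the molecular formula is C6H6 (counting implicit H from valence).
  C: 6 × 12.011 = 72.066
  H: 6 × 1.008 = 6.048
Sum: 6×12.011 + 6×1.008 = 78.114 → 78.11 g/mol.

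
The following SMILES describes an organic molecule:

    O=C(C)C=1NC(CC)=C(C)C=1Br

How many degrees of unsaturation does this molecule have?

Molecular formula: C9H12BrNO.
DoU = (2C + 2 + N − H − X) / 2, where X is the halogen count and O/S are ignored.
    = (2·9 + 2 + 1 − 12 − 1) / 2 = 8 / 2 = 4.

4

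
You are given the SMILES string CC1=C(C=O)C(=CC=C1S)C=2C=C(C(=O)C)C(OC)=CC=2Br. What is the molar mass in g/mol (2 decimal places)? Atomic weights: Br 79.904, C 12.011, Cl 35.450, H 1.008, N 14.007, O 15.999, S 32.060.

379.27 g/mol

First, the molecular formula is C17H15BrO3S (counting implicit H from valence).
  Br: 1 × 79.904 = 79.904
  C: 17 × 12.011 = 204.187
  H: 15 × 1.008 = 15.120
  O: 3 × 15.999 = 47.997
  S: 1 × 32.060 = 32.060
Sum: 1×79.904 + 17×12.011 + 15×1.008 + 3×15.999 + 1×32.060 = 379.268 → 379.27 g/mol.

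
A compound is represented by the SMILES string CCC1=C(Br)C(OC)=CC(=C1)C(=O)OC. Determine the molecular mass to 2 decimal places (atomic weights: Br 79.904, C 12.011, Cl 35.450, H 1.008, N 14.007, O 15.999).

First, the molecular formula is C11H13BrO3 (counting implicit H from valence).
  Br: 1 × 79.904 = 79.904
  C: 11 × 12.011 = 132.121
  H: 13 × 1.008 = 13.104
  O: 3 × 15.999 = 47.997
Sum: 1×79.904 + 11×12.011 + 13×1.008 + 3×15.999 = 273.126 → 273.13 g/mol.

273.13 g/mol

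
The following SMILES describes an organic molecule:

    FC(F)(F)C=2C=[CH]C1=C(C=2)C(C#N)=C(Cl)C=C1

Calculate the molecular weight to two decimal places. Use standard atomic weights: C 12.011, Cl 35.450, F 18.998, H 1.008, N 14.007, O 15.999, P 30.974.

First, the molecular formula is C12H5ClF3N (counting implicit H from valence).
  C: 12 × 12.011 = 144.132
  Cl: 1 × 35.450 = 35.450
  F: 3 × 18.998 = 56.994
  H: 5 × 1.008 = 5.040
  N: 1 × 14.007 = 14.007
Sum: 12×12.011 + 1×35.450 + 3×18.998 + 5×1.008 + 1×14.007 = 255.623 → 255.62 g/mol.

255.62 g/mol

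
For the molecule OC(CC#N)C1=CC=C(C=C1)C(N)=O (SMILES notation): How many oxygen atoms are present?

Scan the SMILES for O atoms (remember two-letter symbols like Cl and Br are single atoms).
Oxygen count: 2.

2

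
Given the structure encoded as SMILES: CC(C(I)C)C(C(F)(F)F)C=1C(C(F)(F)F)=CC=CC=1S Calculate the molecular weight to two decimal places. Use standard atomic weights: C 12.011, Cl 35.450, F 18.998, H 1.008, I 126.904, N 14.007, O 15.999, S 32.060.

442.20 g/mol

First, the molecular formula is C13H13F6IS (counting implicit H from valence).
  C: 13 × 12.011 = 156.143
  F: 6 × 18.998 = 113.988
  H: 13 × 1.008 = 13.104
  I: 1 × 126.904 = 126.904
  S: 1 × 32.060 = 32.060
Sum: 13×12.011 + 6×18.998 + 13×1.008 + 1×126.904 + 1×32.060 = 442.199 → 442.20 g/mol.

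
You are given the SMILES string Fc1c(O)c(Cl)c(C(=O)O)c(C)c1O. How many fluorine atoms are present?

1

Scan the SMILES for F atoms (remember two-letter symbols like Cl and Br are single atoms).
Fluorine count: 1.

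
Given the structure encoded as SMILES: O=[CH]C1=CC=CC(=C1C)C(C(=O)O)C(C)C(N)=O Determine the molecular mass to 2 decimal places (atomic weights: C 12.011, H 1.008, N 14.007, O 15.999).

249.27 g/mol

First, the molecular formula is C13H15NO4 (counting implicit H from valence).
  C: 13 × 12.011 = 156.143
  H: 15 × 1.008 = 15.120
  N: 1 × 14.007 = 14.007
  O: 4 × 15.999 = 63.996
Sum: 13×12.011 + 15×1.008 + 1×14.007 + 4×15.999 = 249.266 → 249.27 g/mol.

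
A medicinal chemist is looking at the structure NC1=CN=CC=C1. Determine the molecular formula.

C5H6N2

Walk through each heavy atom and fill implicit hydrogens from standard valence (C 4, N 3, O 2, S 2, halogen 1):
  atom 1: N, bond orders sum to 1 (valence 3) → 2 H
  atom 2: C, bond orders sum to 4 (valence 4) → 0 H
  atom 3: C, bond orders sum to 3 (valence 4) → 1 H
  atom 4: N, bond orders sum to 3 (valence 3) → 0 H
  atom 5: C, bond orders sum to 3 (valence 4) → 1 H
  atom 6: C, bond orders sum to 3 (valence 4) → 1 H
  atom 7: C, bond orders sum to 3 (valence 4) → 1 H
Totals → C:5, H:6, N:2.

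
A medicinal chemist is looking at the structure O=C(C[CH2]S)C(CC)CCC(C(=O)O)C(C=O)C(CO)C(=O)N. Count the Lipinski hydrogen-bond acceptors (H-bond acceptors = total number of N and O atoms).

7

N atoms: 1; O atoms: 6.
Lipinski HBA = 1 + 6 = 7.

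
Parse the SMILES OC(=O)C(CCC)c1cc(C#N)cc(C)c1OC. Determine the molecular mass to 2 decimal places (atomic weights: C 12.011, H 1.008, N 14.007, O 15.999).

247.29 g/mol

First, the molecular formula is C14H17NO3 (counting implicit H from valence).
  C: 14 × 12.011 = 168.154
  H: 17 × 1.008 = 17.136
  N: 1 × 14.007 = 14.007
  O: 3 × 15.999 = 47.997
Sum: 14×12.011 + 17×1.008 + 1×14.007 + 3×15.999 = 247.294 → 247.29 g/mol.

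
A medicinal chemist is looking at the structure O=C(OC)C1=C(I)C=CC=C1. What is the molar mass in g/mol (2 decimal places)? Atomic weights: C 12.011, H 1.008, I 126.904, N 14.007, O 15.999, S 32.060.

262.05 g/mol

First, the molecular formula is C8H7IO2 (counting implicit H from valence).
  C: 8 × 12.011 = 96.088
  H: 7 × 1.008 = 7.056
  I: 1 × 126.904 = 126.904
  O: 2 × 15.999 = 31.998
Sum: 8×12.011 + 7×1.008 + 1×126.904 + 2×15.999 = 262.046 → 262.05 g/mol.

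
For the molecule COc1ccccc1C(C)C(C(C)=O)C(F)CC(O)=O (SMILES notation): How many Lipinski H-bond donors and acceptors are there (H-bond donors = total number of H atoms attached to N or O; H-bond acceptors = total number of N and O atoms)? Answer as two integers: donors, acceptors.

Donors: find every N or O and count the H atoms it carries.
  atom 2 (O): bond orders sum to 2 → 0 H
  atom 14 (O): bond orders sum to 2 → 0 H
  atom 19 (O): bond orders sum to 1 → 1 H
  atom 20 (O): bond orders sum to 2 → 0 H
Lipinski HBD = 1.
Acceptors: N atoms = 0, O atoms = 4 → HBA = 4.

1, 4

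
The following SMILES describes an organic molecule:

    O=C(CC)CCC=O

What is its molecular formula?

C6H10O2

Walk through each heavy atom and fill implicit hydrogens from standard valence (C 4, N 3, O 2, S 2, halogen 1):
  atom 1: O, bond orders sum to 2 (valence 2) → 0 H
  atom 2: C, bond orders sum to 4 (valence 4) → 0 H
  atom 3: C, bond orders sum to 2 (valence 4) → 2 H
  atom 4: C, bond orders sum to 1 (valence 4) → 3 H
  atom 5: C, bond orders sum to 2 (valence 4) → 2 H
  atom 6: C, bond orders sum to 2 (valence 4) → 2 H
  atom 7: C, bond orders sum to 3 (valence 4) → 1 H
  atom 8: O, bond orders sum to 2 (valence 2) → 0 H
Totals → C:6, H:10, O:2.
In Hill order: C6H10O2.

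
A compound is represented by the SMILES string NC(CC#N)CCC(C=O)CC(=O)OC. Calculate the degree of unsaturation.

Molecular formula: C10H16N2O3.
DoU = (2C + 2 + N − H − X) / 2, where X is the halogen count and O/S are ignored.
    = (2·10 + 2 + 2 − 16 − 0) / 2 = 8 / 2 = 4.

4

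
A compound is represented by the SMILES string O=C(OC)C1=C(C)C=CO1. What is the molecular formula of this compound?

Walk through each heavy atom and fill implicit hydrogens from standard valence (C 4, N 3, O 2, S 2, halogen 1):
  atom 1: O, bond orders sum to 2 (valence 2) → 0 H
  atom 2: C, bond orders sum to 4 (valence 4) → 0 H
  atom 3: O, bond orders sum to 2 (valence 2) → 0 H
  atom 4: C, bond orders sum to 1 (valence 4) → 3 H
  atom 5: C, bond orders sum to 4 (valence 4) → 0 H
  atom 6: C, bond orders sum to 4 (valence 4) → 0 H
  atom 7: C, bond orders sum to 1 (valence 4) → 3 H
  atom 8: C, bond orders sum to 3 (valence 4) → 1 H
  atom 9: C, bond orders sum to 3 (valence 4) → 1 H
  atom 10: O, bond orders sum to 2 (valence 2) → 0 H
Totals → C:7, H:8, O:3.

C7H8O3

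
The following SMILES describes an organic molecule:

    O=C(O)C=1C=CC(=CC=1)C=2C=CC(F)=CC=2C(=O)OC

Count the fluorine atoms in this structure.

Scan the SMILES for F atoms (remember two-letter symbols like Cl and Br are single atoms).
Fluorine count: 1.

1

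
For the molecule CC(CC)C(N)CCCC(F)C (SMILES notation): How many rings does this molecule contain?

0

In SMILES, each pair of matching ring-closure digits denotes one ring-closing bond; the number of such bonds equals the number of independent rings.
Ring-closure bonds here: 0.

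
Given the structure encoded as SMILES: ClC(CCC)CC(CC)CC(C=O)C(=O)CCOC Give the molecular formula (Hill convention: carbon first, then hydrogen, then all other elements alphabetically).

Walk through each heavy atom and fill implicit hydrogens from standard valence (C 4, N 3, O 2, S 2, halogen 1):
  atom 1: Cl (halogen, monovalent) → 0 H
  atom 2: C, bond orders sum to 3 (valence 4) → 1 H
  atom 3: C, bond orders sum to 2 (valence 4) → 2 H
  atom 4: C, bond orders sum to 2 (valence 4) → 2 H
  atom 5: C, bond orders sum to 1 (valence 4) → 3 H
  atom 6: C, bond orders sum to 2 (valence 4) → 2 H
  atom 7: C, bond orders sum to 3 (valence 4) → 1 H
  atom 8: C, bond orders sum to 2 (valence 4) → 2 H
  atom 9: C, bond orders sum to 1 (valence 4) → 3 H
  atom 10: C, bond orders sum to 2 (valence 4) → 2 H
  atom 11: C, bond orders sum to 3 (valence 4) → 1 H
  atom 12: C, bond orders sum to 3 (valence 4) → 1 H
  atom 13: O, bond orders sum to 2 (valence 2) → 0 H
  atom 14: C, bond orders sum to 4 (valence 4) → 0 H
  atom 15: O, bond orders sum to 2 (valence 2) → 0 H
  atom 16: C, bond orders sum to 2 (valence 4) → 2 H
  atom 17: C, bond orders sum to 2 (valence 4) → 2 H
  atom 18: O, bond orders sum to 2 (valence 2) → 0 H
  atom 19: C, bond orders sum to 1 (valence 4) → 3 H
Totals → C:15, H:27, Cl:1, O:3.
In Hill order: C15H27ClO3.

C15H27ClO3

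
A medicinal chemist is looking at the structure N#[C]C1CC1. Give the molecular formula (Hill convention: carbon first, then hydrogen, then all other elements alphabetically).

C4H5N

Walk through each heavy atom and fill implicit hydrogens from standard valence (C 4, N 3, O 2, S 2, halogen 1):
  atom 1: N, bond orders sum to 3 (valence 3) → 0 H
  atom 2: C with explicit H count 0
  atom 3: C, bond orders sum to 3 (valence 4) → 1 H
  atom 4: C, bond orders sum to 2 (valence 4) → 2 H
  atom 5: C, bond orders sum to 2 (valence 4) → 2 H
Totals → C:4, H:5, N:1.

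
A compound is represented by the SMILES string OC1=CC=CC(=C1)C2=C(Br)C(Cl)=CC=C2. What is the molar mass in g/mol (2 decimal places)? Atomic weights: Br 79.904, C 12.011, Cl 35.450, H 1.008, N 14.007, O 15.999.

First, the molecular formula is C12H8BrClO (counting implicit H from valence).
  Br: 1 × 79.904 = 79.904
  C: 12 × 12.011 = 144.132
  Cl: 1 × 35.450 = 35.450
  H: 8 × 1.008 = 8.064
  O: 1 × 15.999 = 15.999
Sum: 1×79.904 + 12×12.011 + 1×35.450 + 8×1.008 + 1×15.999 = 283.549 → 283.55 g/mol.

283.55 g/mol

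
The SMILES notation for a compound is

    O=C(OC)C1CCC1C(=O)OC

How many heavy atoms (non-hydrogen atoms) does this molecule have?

12

Every atom symbol written in the SMILES (organic subset) is one heavy atom; implicit H are not written.
Heavy atoms by element → C:8, O:4.
Total: 12.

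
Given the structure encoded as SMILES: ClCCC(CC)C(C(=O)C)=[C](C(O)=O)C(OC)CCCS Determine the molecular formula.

Walk through each heavy atom and fill implicit hydrogens from standard valence (C 4, N 3, O 2, S 2, halogen 1):
  atom 1: Cl (halogen, monovalent) → 0 H
  atom 2: C, bond orders sum to 2 (valence 4) → 2 H
  atom 3: C, bond orders sum to 2 (valence 4) → 2 H
  atom 4: C, bond orders sum to 3 (valence 4) → 1 H
  atom 5: C, bond orders sum to 2 (valence 4) → 2 H
  atom 6: C, bond orders sum to 1 (valence 4) → 3 H
  atom 7: C, bond orders sum to 4 (valence 4) → 0 H
  atom 8: C, bond orders sum to 4 (valence 4) → 0 H
  atom 9: O, bond orders sum to 2 (valence 2) → 0 H
  atom 10: C, bond orders sum to 1 (valence 4) → 3 H
  atom 11: C with explicit H count 0
  atom 12: C, bond orders sum to 4 (valence 4) → 0 H
  atom 13: O, bond orders sum to 1 (valence 2) → 1 H
  atom 14: O, bond orders sum to 2 (valence 2) → 0 H
  atom 15: C, bond orders sum to 3 (valence 4) → 1 H
  atom 16: O, bond orders sum to 2 (valence 2) → 0 H
  atom 17: C, bond orders sum to 1 (valence 4) → 3 H
  atom 18: C, bond orders sum to 2 (valence 4) → 2 H
  atom 19: C, bond orders sum to 2 (valence 4) → 2 H
  atom 20: C, bond orders sum to 2 (valence 4) → 2 H
  atom 21: S, bond orders sum to 1 (valence 2) → 1 H
Totals → C:15, H:25, Cl:1, O:4, S:1.

C15H25ClO4S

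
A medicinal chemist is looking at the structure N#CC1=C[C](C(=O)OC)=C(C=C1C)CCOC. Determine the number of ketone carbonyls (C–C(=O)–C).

Scan the SMILES for the ketone motif — none present.
Groups that are present: 1 ester, 1 ether, 1 nitrile.

0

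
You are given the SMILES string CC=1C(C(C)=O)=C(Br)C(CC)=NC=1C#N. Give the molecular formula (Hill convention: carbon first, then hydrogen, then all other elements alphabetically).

C11H11BrN2O

Walk through each heavy atom and fill implicit hydrogens from standard valence (C 4, N 3, O 2, S 2, halogen 1):
  atom 1: C, bond orders sum to 1 (valence 4) → 3 H
  atom 2: C, bond orders sum to 4 (valence 4) → 0 H
  atom 3: C, bond orders sum to 4 (valence 4) → 0 H
  atom 4: C, bond orders sum to 4 (valence 4) → 0 H
  atom 5: C, bond orders sum to 1 (valence 4) → 3 H
  atom 6: O, bond orders sum to 2 (valence 2) → 0 H
  atom 7: C, bond orders sum to 4 (valence 4) → 0 H
  atom 8: Br (halogen, monovalent) → 0 H
  atom 9: C, bond orders sum to 4 (valence 4) → 0 H
  atom 10: C, bond orders sum to 2 (valence 4) → 2 H
  atom 11: C, bond orders sum to 1 (valence 4) → 3 H
  atom 12: N, bond orders sum to 3 (valence 3) → 0 H
  atom 13: C, bond orders sum to 4 (valence 4) → 0 H
  atom 14: C, bond orders sum to 4 (valence 4) → 0 H
  atom 15: N, bond orders sum to 3 (valence 3) → 0 H
Totals → C:11, H:11, Br:1, N:2, O:1.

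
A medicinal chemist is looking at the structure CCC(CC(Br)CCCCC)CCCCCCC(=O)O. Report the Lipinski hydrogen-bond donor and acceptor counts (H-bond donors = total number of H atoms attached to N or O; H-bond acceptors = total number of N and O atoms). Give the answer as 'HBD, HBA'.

1, 2

Donors: find every N or O and count the H atoms it carries.
  atom 19 (O): bond orders sum to 2 → 0 H
  atom 20 (O): bond orders sum to 1 → 1 H
Lipinski HBD = 1.
Acceptors: N atoms = 0, O atoms = 2 → HBA = 2.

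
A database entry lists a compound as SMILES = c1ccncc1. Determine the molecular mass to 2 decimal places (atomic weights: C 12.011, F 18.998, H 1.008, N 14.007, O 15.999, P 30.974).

79.10 g/mol

First, the molecular formula is C5H5N (counting implicit H from valence).
  C: 5 × 12.011 = 60.055
  H: 5 × 1.008 = 5.040
  N: 1 × 14.007 = 14.007
Sum: 5×12.011 + 5×1.008 + 1×14.007 = 79.102 → 79.10 g/mol.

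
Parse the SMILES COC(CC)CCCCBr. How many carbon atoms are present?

Count every carbon token in the SMILES (each C, including those in ring-closure positions and inside branches).
Carbon count: 8.

8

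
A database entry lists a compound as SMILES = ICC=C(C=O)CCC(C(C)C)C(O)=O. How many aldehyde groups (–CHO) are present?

The aldehyde motif appears at heavy-atom position 5 in the SMILES.
Other groups present: 1 alkene, 1 carboxylic acid.
Aldehyde count: 1.

1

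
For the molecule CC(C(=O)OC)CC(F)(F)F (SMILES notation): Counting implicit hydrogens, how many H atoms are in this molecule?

Walk through each heavy atom and fill implicit hydrogens from standard valence (C 4, N 3, O 2, S 2, halogen 1):
  atom 1: C, bond orders sum to 1 (valence 4) → 3 H
  atom 2: C, bond orders sum to 3 (valence 4) → 1 H
  atom 3: C, bond orders sum to 4 (valence 4) → 0 H
  atom 4: O, bond orders sum to 2 (valence 2) → 0 H
  atom 5: O, bond orders sum to 2 (valence 2) → 0 H
  atom 6: C, bond orders sum to 1 (valence 4) → 3 H
  atom 7: C, bond orders sum to 2 (valence 4) → 2 H
  atom 8: C, bond orders sum to 4 (valence 4) → 0 H
  atom 9: F (halogen, monovalent) → 0 H
  atom 10: F (halogen, monovalent) → 0 H
  atom 11: F (halogen, monovalent) → 0 H
Total hydrogens: 9.

9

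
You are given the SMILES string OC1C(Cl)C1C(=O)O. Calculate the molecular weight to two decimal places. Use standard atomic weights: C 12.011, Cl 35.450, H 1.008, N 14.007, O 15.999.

136.53 g/mol

First, the molecular formula is C4H5ClO3 (counting implicit H from valence).
  C: 4 × 12.011 = 48.044
  Cl: 1 × 35.450 = 35.450
  H: 5 × 1.008 = 5.040
  O: 3 × 15.999 = 47.997
Sum: 4×12.011 + 1×35.450 + 5×1.008 + 3×15.999 = 136.531 → 136.53 g/mol.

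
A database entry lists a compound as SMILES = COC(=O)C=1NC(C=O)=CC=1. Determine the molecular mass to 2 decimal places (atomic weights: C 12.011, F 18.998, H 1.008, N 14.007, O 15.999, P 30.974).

First, the molecular formula is C7H7NO3 (counting implicit H from valence).
  C: 7 × 12.011 = 84.077
  H: 7 × 1.008 = 7.056
  N: 1 × 14.007 = 14.007
  O: 3 × 15.999 = 47.997
Sum: 7×12.011 + 7×1.008 + 1×14.007 + 3×15.999 = 153.137 → 153.14 g/mol.

153.14 g/mol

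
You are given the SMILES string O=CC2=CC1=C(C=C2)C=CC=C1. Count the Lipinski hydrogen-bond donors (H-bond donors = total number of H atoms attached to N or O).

Donors: find every N or O and count the H atoms it carries.
  atom 1 (O): bond orders sum to 2 → 0 H
Lipinski HBD = 0.

0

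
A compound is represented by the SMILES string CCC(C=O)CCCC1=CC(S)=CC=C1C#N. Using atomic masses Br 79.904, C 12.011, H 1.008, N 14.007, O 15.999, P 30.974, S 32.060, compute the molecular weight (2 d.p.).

First, the molecular formula is C14H17NOS (counting implicit H from valence).
  C: 14 × 12.011 = 168.154
  H: 17 × 1.008 = 17.136
  N: 1 × 14.007 = 14.007
  O: 1 × 15.999 = 15.999
  S: 1 × 32.060 = 32.060
Sum: 14×12.011 + 17×1.008 + 1×14.007 + 1×15.999 + 1×32.060 = 247.356 → 247.36 g/mol.

247.36 g/mol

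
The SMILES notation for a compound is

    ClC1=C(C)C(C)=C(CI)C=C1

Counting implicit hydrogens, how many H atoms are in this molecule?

Walk through each heavy atom and fill implicit hydrogens from standard valence (C 4, N 3, O 2, S 2, halogen 1):
  atom 1: Cl (halogen, monovalent) → 0 H
  atom 2: C, bond orders sum to 4 (valence 4) → 0 H
  atom 3: C, bond orders sum to 4 (valence 4) → 0 H
  atom 4: C, bond orders sum to 1 (valence 4) → 3 H
  atom 5: C, bond orders sum to 4 (valence 4) → 0 H
  atom 6: C, bond orders sum to 1 (valence 4) → 3 H
  atom 7: C, bond orders sum to 4 (valence 4) → 0 H
  atom 8: C, bond orders sum to 2 (valence 4) → 2 H
  atom 9: I (halogen, monovalent) → 0 H
  atom 10: C, bond orders sum to 3 (valence 4) → 1 H
  atom 11: C, bond orders sum to 3 (valence 4) → 1 H
Total hydrogens: 10.

10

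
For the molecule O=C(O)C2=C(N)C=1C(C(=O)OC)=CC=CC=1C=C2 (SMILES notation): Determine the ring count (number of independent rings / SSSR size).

2

In SMILES, each pair of matching ring-closure digits denotes one ring-closing bond; the number of such bonds equals the number of independent rings.
Ring-closure bonds here: 2.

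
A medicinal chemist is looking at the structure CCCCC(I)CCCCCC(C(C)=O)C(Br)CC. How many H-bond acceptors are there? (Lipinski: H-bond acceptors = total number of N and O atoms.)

1

N atoms: 0; O atoms: 1.
Lipinski HBA = 0 + 1 = 1.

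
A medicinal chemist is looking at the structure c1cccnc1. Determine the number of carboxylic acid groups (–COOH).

0

Scan the SMILES for the carboxylic acid motif — none present.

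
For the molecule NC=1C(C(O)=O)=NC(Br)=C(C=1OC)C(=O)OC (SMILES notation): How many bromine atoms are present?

Scan the SMILES for Br atoms (remember two-letter symbols like Cl and Br are single atoms).
Bromine count: 1.

1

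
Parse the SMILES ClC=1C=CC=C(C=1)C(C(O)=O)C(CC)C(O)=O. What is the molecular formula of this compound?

Walk through each heavy atom and fill implicit hydrogens from standard valence (C 4, N 3, O 2, S 2, halogen 1):
  atom 1: Cl (halogen, monovalent) → 0 H
  atom 2: C, bond orders sum to 4 (valence 4) → 0 H
  atom 3: C, bond orders sum to 3 (valence 4) → 1 H
  atom 4: C, bond orders sum to 3 (valence 4) → 1 H
  atom 5: C, bond orders sum to 3 (valence 4) → 1 H
  atom 6: C, bond orders sum to 4 (valence 4) → 0 H
  atom 7: C, bond orders sum to 3 (valence 4) → 1 H
  atom 8: C, bond orders sum to 3 (valence 4) → 1 H
  atom 9: C, bond orders sum to 4 (valence 4) → 0 H
  atom 10: O, bond orders sum to 1 (valence 2) → 1 H
  atom 11: O, bond orders sum to 2 (valence 2) → 0 H
  atom 12: C, bond orders sum to 3 (valence 4) → 1 H
  atom 13: C, bond orders sum to 2 (valence 4) → 2 H
  atom 14: C, bond orders sum to 1 (valence 4) → 3 H
  atom 15: C, bond orders sum to 4 (valence 4) → 0 H
  atom 16: O, bond orders sum to 1 (valence 2) → 1 H
  atom 17: O, bond orders sum to 2 (valence 2) → 0 H
Totals → C:12, H:13, Cl:1, O:4.

C12H13ClO4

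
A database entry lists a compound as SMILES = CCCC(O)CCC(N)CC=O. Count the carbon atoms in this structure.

9

Count every carbon token in the SMILES (each C, including those in ring-closure positions and inside branches).
Carbon count: 9.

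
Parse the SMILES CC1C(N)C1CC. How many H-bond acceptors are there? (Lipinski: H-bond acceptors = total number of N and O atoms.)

1

N atoms: 1; O atoms: 0.
Lipinski HBA = 1 + 0 = 1.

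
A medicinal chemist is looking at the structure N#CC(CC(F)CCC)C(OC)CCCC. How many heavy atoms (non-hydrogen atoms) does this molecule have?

16

Every atom symbol written in the SMILES (organic subset) is one heavy atom; implicit H are not written.
Heavy atoms by element → C:13, F:1, N:1, O:1.
Total: 16.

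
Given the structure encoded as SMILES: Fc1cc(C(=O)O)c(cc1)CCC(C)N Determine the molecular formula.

C11H14FNO2

Walk through each heavy atom and fill implicit hydrogens from standard valence (C 4, N 3, O 2, S 2, halogen 1); for lowercase aromatic atoms, an aromatic c carries 1 H when it has two neighbours and 0 H with three, and aromatic n carries 0 H:
  atom 1: F (halogen, monovalent) → 0 H
  atom 2: aromatic c, 3 neighbours → 0 H
  atom 3: aromatic c, 2 neighbours → 1 H
  atom 4: aromatic c, 3 neighbours → 0 H
  atom 5: C, bond orders sum to 4 (valence 4) → 0 H
  atom 6: O, bond orders sum to 2 (valence 2) → 0 H
  atom 7: O, bond orders sum to 1 (valence 2) → 1 H
  atom 8: aromatic c, 3 neighbours → 0 H
  atom 9: aromatic c, 2 neighbours → 1 H
  atom 10: aromatic c, 2 neighbours → 1 H
  atom 11: C, bond orders sum to 2 (valence 4) → 2 H
  atom 12: C, bond orders sum to 2 (valence 4) → 2 H
  atom 13: C, bond orders sum to 3 (valence 4) → 1 H
  atom 14: C, bond orders sum to 1 (valence 4) → 3 H
  atom 15: N, bond orders sum to 1 (valence 3) → 2 H
Totals → C:11, H:14, F:1, N:1, O:2.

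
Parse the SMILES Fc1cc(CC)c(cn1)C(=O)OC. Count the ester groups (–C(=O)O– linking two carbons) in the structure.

1

The ester motif appears at heavy-atom position 10 in the SMILES.
Ester count: 1.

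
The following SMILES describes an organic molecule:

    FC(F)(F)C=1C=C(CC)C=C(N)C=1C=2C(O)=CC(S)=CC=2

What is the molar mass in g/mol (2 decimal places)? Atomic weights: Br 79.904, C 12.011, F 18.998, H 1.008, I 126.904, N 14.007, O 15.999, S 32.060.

313.34 g/mol

First, the molecular formula is C15H14F3NOS (counting implicit H from valence).
  C: 15 × 12.011 = 180.165
  F: 3 × 18.998 = 56.994
  H: 14 × 1.008 = 14.112
  N: 1 × 14.007 = 14.007
  O: 1 × 15.999 = 15.999
  S: 1 × 32.060 = 32.060
Sum: 15×12.011 + 3×18.998 + 14×1.008 + 1×14.007 + 1×15.999 + 1×32.060 = 313.337 → 313.34 g/mol.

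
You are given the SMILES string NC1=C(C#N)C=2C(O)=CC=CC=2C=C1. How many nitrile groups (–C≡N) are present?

1

The nitrile motif appears at heavy-atom position 4 in the SMILES.
Other groups present: 1 hydroxyl, 1 primary amine.
Nitrile count: 1.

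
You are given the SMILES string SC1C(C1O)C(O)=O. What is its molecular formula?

Walk through each heavy atom and fill implicit hydrogens from standard valence (C 4, N 3, O 2, S 2, halogen 1):
  atom 1: S, bond orders sum to 1 (valence 2) → 1 H
  atom 2: C, bond orders sum to 3 (valence 4) → 1 H
  atom 3: C, bond orders sum to 3 (valence 4) → 1 H
  atom 4: C, bond orders sum to 3 (valence 4) → 1 H
  atom 5: O, bond orders sum to 1 (valence 2) → 1 H
  atom 6: C, bond orders sum to 4 (valence 4) → 0 H
  atom 7: O, bond orders sum to 1 (valence 2) → 1 H
  atom 8: O, bond orders sum to 2 (valence 2) → 0 H
Totals → C:4, H:6, O:3, S:1.
In Hill order: C4H6O3S.

C4H6O3S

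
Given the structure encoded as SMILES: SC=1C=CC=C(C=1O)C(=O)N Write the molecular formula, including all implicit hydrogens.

C7H7NO2S

Walk through each heavy atom and fill implicit hydrogens from standard valence (C 4, N 3, O 2, S 2, halogen 1):
  atom 1: S, bond orders sum to 1 (valence 2) → 1 H
  atom 2: C, bond orders sum to 4 (valence 4) → 0 H
  atom 3: C, bond orders sum to 3 (valence 4) → 1 H
  atom 4: C, bond orders sum to 3 (valence 4) → 1 H
  atom 5: C, bond orders sum to 3 (valence 4) → 1 H
  atom 6: C, bond orders sum to 4 (valence 4) → 0 H
  atom 7: C, bond orders sum to 4 (valence 4) → 0 H
  atom 8: O, bond orders sum to 1 (valence 2) → 1 H
  atom 9: C, bond orders sum to 4 (valence 4) → 0 H
  atom 10: O, bond orders sum to 2 (valence 2) → 0 H
  atom 11: N, bond orders sum to 1 (valence 3) → 2 H
Totals → C:7, H:7, N:1, O:2, S:1.
In Hill order: C7H7NO2S.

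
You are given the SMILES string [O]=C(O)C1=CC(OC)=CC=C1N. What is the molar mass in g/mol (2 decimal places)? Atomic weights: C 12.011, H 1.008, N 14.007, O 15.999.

167.16 g/mol

First, the molecular formula is C8H9NO3 (counting implicit H from valence).
  C: 8 × 12.011 = 96.088
  H: 9 × 1.008 = 9.072
  N: 1 × 14.007 = 14.007
  O: 3 × 15.999 = 47.997
Sum: 8×12.011 + 9×1.008 + 1×14.007 + 3×15.999 = 167.164 → 167.16 g/mol.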